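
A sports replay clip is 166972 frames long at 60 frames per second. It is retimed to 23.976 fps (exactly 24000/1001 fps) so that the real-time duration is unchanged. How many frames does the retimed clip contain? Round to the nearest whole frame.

66722 frames

Frames at target rate = 166972 × (24000/1001) / (60) = 5137600/77 ≈ 66722.078.
Nearest whole frame: 66722.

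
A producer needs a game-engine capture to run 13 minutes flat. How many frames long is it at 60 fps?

46800 frames

13 min = 780 s.
Frames = 780 × 60 = 46800.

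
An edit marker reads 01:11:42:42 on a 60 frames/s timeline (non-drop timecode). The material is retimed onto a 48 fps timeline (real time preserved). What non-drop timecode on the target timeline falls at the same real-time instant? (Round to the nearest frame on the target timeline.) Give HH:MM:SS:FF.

01:11:42:34

Source frame index: (1×3600 + 11×60 + 42) × 60 + 42 = 258162.
Real time: 258162 / (60) = 43027/10 s.
Target frame: (43027/10) × (48) = 1032648/5 ≈ 206529.600 → 206530.
At 48 labels/s: frame 206530 → 01:11:42:34.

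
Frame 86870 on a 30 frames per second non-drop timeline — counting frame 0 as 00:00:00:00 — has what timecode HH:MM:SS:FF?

86870 ÷ 30 = 2895 full seconds, remainder 20 frames.
2895 s = 0 h 48 min 15 s.
Timecode: 00:48:15:20.

00:48:15:20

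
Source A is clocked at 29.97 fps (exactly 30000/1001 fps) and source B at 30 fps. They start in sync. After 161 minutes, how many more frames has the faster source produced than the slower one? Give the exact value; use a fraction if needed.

161 min = 9660 s.
A emits 30000/1001 × 9660 = 41400000/143 frames; B emits 30 × 9660 = 289800.
Difference = 41400/143 frames (≈ 289.5105); B is ahead of A.

41400/143 frames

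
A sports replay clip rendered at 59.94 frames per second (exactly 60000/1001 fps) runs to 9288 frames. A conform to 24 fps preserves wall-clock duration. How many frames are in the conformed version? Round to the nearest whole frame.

Frames at target rate = 9288 × (24) / (60000/1001) = 2324322/625 ≈ 3718.915.
Nearest whole frame: 3719.

3719 frames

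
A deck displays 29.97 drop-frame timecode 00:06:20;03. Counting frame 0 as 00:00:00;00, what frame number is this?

11391

Complete 10-minute blocks: 0, each 17982 frames → 0.
Remaining 6 whole minutes in the current block: 1800 + 5 × 1798 = 10790 frames.
Within the current minute: 20 × 30 + 3 − 2 = 601 (labels ;00/;01 skipped at this minute). Total = 0 + 10790 + 601 = 11391.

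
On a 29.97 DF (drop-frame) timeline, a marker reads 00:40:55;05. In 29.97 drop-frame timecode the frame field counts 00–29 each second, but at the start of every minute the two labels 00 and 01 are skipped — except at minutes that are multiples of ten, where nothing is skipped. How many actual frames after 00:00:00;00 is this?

Complete 10-minute blocks: 4, each 17982 frames → 71928.
Remaining 0 whole minutes in the current block: 0 frames.
Within the current minute: 55 × 30 + 5 = 1655. Total = 71928 + 0 + 1655 = 73583.

73583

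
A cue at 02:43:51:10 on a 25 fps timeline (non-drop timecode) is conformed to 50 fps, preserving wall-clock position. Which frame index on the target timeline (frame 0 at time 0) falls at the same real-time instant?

Source frame index: (2×3600 + 43×60 + 51) × 25 + 10 = 245785.
Real time: 245785 / (25) = 49157/5 s.
Target frame: (49157/5) × (50) = 491570.

frame 491570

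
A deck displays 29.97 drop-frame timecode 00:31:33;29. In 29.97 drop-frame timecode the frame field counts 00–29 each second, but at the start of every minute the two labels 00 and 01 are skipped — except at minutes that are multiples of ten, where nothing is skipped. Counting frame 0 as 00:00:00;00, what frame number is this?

56763

Complete 10-minute blocks: 3, each 17982 frames → 53946.
Remaining 1 whole minute in the current block: 1800 + 0 × 1798 = 1800 frames.
Within the current minute: 33 × 30 + 29 − 2 = 1017 (labels ;00/;01 skipped at this minute). Total = 53946 + 1800 + 1017 = 56763.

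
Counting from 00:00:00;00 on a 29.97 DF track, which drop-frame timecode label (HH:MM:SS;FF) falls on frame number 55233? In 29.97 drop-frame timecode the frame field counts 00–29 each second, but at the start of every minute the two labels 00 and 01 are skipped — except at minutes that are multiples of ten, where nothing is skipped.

00:30:42;27

Each 10-minute DF block holds 10 × 60 × 30 − 9 × 2 = 17982 frames. 55233 ÷ 17982 → 3 full blocks, remainder 1287.
Within the partial block the first minute is 1800 frames and each further minute 1798, so 0 further minute boundaries passed. Total skipped labels = 18 × 3 + 2 × 0 = 54.
Non-drop label index = 55233 + 54 = 55287; at 30 labels/s that is 00:30:42:27, i.e. DF 00:30:42;27.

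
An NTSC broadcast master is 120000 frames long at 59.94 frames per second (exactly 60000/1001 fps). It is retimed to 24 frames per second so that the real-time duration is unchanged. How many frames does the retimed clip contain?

Target frames = source frames × (target rate / source rate) = 120000 × (24)/(60000/1001) = 120000 × 1001/2500 = 48048.

48048 frames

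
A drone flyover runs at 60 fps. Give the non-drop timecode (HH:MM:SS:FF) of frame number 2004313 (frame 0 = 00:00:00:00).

2004313 ÷ 60 = 33405 full seconds, remainder 13 frames.
33405 s = 9 h 16 min 45 s.
Timecode: 09:16:45:13.

09:16:45:13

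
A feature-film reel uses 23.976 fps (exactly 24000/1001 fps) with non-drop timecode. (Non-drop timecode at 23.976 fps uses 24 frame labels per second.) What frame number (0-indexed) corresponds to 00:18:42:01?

Total seconds to the label: (0 × 3600 + 18 × 60 + 42) = 1122.
Frame index = 1122 × 24 + 1 = 26929.

frame 26929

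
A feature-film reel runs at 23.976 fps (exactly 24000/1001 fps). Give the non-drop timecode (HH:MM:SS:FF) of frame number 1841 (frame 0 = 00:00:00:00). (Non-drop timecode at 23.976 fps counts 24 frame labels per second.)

00:01:16:17

1841 ÷ 24 = 76 full seconds, remainder 17 frames.
76 s = 0 h 1 min 16 s.
Timecode: 00:01:16:17.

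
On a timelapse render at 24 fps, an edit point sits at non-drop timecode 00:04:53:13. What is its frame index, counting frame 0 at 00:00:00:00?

Total seconds to the label: (0 × 3600 + 4 × 60 + 53) = 293.
Frame index = 293 × 24 + 13 = 7045.

7045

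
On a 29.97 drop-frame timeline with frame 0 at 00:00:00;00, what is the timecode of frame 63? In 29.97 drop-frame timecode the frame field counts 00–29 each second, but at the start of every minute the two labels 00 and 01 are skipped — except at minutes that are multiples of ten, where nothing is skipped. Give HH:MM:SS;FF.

Each 10-minute DF block holds 10 × 60 × 30 − 9 × 2 = 17982 frames. 63 ÷ 17982 → 0 full blocks, remainder 63.
Within the partial block the first minute is 1800 frames and each further minute 1798, so 0 further minute boundaries passed. Total skipped labels = 18 × 0 + 2 × 0 = 0.
Non-drop label index = 63 + 0 = 63; at 30 labels/s that is 00:00:02:03, i.e. DF 00:00:02;03.

00:00:02;03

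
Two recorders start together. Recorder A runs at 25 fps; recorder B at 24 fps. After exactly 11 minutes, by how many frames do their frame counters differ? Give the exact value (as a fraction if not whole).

660 frames

11 min = 660 s.
A emits 25 × 660 = 16500 frames; B emits 24 × 660 = 15840.
Difference = 660 frames; B is behind A.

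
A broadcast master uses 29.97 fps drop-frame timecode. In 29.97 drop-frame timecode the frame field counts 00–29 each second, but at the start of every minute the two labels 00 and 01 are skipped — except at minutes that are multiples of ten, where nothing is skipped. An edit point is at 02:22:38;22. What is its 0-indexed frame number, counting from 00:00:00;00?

Complete 10-minute blocks: 14, each 17982 frames → 251748.
Remaining 2 whole minutes in the current block: 1800 + 1 × 1798 = 3598 frames.
Within the current minute: 38 × 30 + 22 − 2 = 1160 (labels ;00/;01 skipped at this minute). Total = 251748 + 3598 + 1160 = 256506.

256506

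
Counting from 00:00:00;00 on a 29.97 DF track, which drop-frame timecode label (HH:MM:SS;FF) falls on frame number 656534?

06:05:06;12

Each 10-minute DF block holds 10 × 60 × 30 − 9 × 2 = 17982 frames. 656534 ÷ 17982 → 36 full blocks, remainder 9182.
Within the partial block the first minute is 1800 frames and each further minute 1798, so 5 further minute boundaries passed. Total skipped labels = 18 × 36 + 2 × 5 = 658.
Non-drop label index = 656534 + 658 = 657192; at 30 labels/s that is 06:05:06:12, i.e. DF 06:05:06;12.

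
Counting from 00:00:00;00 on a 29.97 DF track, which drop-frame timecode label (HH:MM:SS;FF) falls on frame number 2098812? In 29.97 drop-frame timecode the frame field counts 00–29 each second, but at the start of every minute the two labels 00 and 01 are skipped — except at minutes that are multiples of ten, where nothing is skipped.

19:27:10;14

Each 10-minute DF block holds 10 × 60 × 30 − 9 × 2 = 17982 frames. 2098812 ÷ 17982 → 116 full blocks, remainder 12900.
Within the partial block the first minute is 1800 frames and each further minute 1798, so 7 further minute boundaries passed. Total skipped labels = 18 × 116 + 2 × 7 = 2102.
Non-drop label index = 2098812 + 2102 = 2100914; at 30 labels/s that is 19:27:10:14, i.e. DF 19:27:10;14.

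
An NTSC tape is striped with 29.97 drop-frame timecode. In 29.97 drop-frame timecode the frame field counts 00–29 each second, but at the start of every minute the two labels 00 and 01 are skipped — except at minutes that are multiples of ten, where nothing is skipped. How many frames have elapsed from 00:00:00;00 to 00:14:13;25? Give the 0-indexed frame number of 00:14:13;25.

25589

Complete 10-minute blocks: 1, each 17982 frames → 17982.
Remaining 4 whole minutes in the current block: 1800 + 3 × 1798 = 7194 frames.
Within the current minute: 13 × 30 + 25 − 2 = 413 (labels ;00/;01 skipped at this minute). Total = 17982 + 7194 + 413 = 25589.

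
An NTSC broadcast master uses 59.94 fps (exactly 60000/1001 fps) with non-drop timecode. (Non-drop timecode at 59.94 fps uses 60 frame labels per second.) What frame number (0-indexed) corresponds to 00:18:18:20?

65900

Total seconds to the label: (0 × 3600 + 18 × 60 + 18) = 1098.
Frame index = 1098 × 60 + 20 = 65900.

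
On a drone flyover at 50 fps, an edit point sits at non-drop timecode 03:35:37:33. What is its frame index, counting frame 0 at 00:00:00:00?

frame 646883

Total seconds to the label: (3 × 3600 + 35 × 60 + 37) = 12937.
Frame index = 12937 × 50 + 33 = 646883.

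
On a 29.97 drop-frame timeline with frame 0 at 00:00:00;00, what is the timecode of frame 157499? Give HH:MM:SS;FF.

01:27:35;07

Each 10-minute DF block holds 10 × 60 × 30 − 9 × 2 = 17982 frames. 157499 ÷ 17982 → 8 full blocks, remainder 13643.
Within the partial block the first minute is 1800 frames and each further minute 1798, so 7 further minute boundaries passed. Total skipped labels = 18 × 8 + 2 × 7 = 158.
Non-drop label index = 157499 + 158 = 157657; at 30 labels/s that is 01:27:35:07, i.e. DF 01:27:35;07.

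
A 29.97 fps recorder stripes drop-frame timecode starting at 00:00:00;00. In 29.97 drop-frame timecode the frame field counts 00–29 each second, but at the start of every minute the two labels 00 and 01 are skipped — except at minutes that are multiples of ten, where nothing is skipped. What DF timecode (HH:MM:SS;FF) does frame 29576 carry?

00:16:26;26

Each 10-minute DF block holds 10 × 60 × 30 − 9 × 2 = 17982 frames. 29576 ÷ 17982 → 1 full block, remainder 11594.
Within the partial block the first minute is 1800 frames and each further minute 1798, so 6 further minute boundaries passed. Total skipped labels = 18 × 1 + 2 × 6 = 30.
Non-drop label index = 29576 + 30 = 29606; at 30 labels/s that is 00:16:26:26, i.e. DF 00:16:26;26.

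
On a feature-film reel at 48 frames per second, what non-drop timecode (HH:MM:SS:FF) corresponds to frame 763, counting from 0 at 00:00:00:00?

00:00:15:43

763 ÷ 48 = 15 full seconds, remainder 43 frames.
15 s = 0 h 0 min 15 s.
Timecode: 00:00:15:43.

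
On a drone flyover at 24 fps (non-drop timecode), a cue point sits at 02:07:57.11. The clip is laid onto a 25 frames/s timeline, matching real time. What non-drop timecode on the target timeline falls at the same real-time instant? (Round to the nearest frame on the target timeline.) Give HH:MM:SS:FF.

02:07:57:11

Source frame index: (2×3600 + 7×60 + 57) × 24 + 11 = 184259.
Real time: 184259 / (24) = 184259/24 s.
Target frame: (184259/24) × (25) = 4606475/24 ≈ 191936.458 → 191936.
At 25 labels/s: frame 191936 → 02:07:57:11.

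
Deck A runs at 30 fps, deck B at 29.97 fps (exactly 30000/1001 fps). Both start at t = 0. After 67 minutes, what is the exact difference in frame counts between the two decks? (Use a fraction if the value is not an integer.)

67 min = 4020 s.
A emits 30 × 4020 = 120600 frames; B emits 30000/1001 × 4020 = 120600000/1001.
Difference = 120600/1001 frames (≈ 120.4795); B is behind A.

120600/1001 frames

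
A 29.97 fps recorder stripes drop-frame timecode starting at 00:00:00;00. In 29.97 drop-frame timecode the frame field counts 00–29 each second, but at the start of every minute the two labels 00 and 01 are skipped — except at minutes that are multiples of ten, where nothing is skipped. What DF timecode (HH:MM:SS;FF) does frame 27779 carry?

Each 10-minute DF block holds 10 × 60 × 30 − 9 × 2 = 17982 frames. 27779 ÷ 17982 → 1 full block, remainder 9797.
Within the partial block the first minute is 1800 frames and each further minute 1798, so 5 further minute boundaries passed. Total skipped labels = 18 × 1 + 2 × 5 = 28.
Non-drop label index = 27779 + 28 = 27807; at 30 labels/s that is 00:15:26:27, i.e. DF 00:15:26;27.

00:15:26;27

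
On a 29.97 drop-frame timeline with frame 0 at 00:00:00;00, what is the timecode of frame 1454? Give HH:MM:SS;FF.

Ten DF minutes hold 17982 frames, so frame 1454 lies in block 0 (frames 0–17981) with 1454 frames into that block.
The block's first minute is 1800 frames and the rest 1798 each; 1454 frames reaches minute 0, so 0 × 18 + 0 × 2 = 0 labels have been skipped so far.
Adding those back, label number 1454 + 0 = 1454 at 30 labels/s is 48 s + 14 f = 0 h 0 min 48 s frame 14, i.e. 00:00:48;14.

00:00:48;14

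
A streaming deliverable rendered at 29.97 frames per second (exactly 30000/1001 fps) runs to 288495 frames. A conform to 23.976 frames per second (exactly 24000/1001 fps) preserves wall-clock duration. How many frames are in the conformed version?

Target frames = source frames × (target rate / source rate) = 288495 × (24000/1001)/(30000/1001) = 288495 × 4/5 = 230796.

230796 frames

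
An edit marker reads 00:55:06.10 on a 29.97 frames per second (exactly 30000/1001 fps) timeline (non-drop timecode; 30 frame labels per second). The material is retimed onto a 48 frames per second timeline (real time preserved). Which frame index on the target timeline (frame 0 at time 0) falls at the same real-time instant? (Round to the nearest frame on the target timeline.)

Source frame index: (0×3600 + 55×60 + 6) × 30 + 10 = 99190.
Real time: 99190 / (30000/1001) = 9928919/3000 s.
Target frame: (9928919/3000) × (48) = 19857838/125 ≈ 158862.704 → 158863.

frame 158863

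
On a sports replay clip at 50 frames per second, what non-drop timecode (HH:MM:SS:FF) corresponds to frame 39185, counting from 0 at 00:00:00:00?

39185 ÷ 50 = 783 full seconds, remainder 35 frames.
783 s = 0 h 13 min 3 s.
Timecode: 00:13:03:35.

00:13:03:35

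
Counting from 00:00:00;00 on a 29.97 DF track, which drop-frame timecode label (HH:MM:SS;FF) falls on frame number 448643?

Ten DF minutes hold 17982 frames, so frame 448643 lies in block 24 (frames 431568–449549) with 17075 frames into that block.
The block's first minute is 1800 frames and the rest 1798 each; 17075 frames reaches minute 9, so 24 × 18 + 9 × 2 = 450 labels have been skipped so far.
Adding those back, label number 448643 + 450 = 449093 at 30 labels/s is 14969 s + 23 f = 4 h 9 min 29 s frame 23, i.e. 04:09:29;23.

04:09:29;23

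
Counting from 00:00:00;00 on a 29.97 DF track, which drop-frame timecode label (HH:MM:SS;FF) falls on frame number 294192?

Ten DF minutes hold 17982 frames, so frame 294192 lies in block 16 (frames 287712–305693) with 6480 frames into that block.
The block's first minute is 1800 frames and the rest 1798 each; 6480 frames reaches minute 3, so 16 × 18 + 3 × 2 = 294 labels have been skipped so far.
Adding those back, label number 294192 + 294 = 294486 at 30 labels/s is 9816 s + 6 f = 2 h 43 min 36 s frame 6, i.e. 02:43:36;06.

02:43:36;06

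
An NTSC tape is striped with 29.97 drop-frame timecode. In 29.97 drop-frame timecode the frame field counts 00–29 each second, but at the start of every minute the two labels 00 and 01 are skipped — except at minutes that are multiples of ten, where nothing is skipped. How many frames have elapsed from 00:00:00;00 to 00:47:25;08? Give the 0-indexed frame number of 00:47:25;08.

As if non-drop at 30 labels/s: (0 × 3600 + 47 × 60 + 25) × 30 + 8 = 85358.
Minute boundaries passed: 47; those not divisible by 10: 47 − 4 = 43; dropped labels = 2 × 43 = 86.
Actual frame index = 85358 − 86 = 85272.

85272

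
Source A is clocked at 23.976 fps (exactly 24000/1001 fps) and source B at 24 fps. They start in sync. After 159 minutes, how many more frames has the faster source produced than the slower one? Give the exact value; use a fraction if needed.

228960/1001 frames

159 min = 9540 s.
A emits 24000/1001 × 9540 = 228960000/1001 frames; B emits 24 × 9540 = 228960.
Difference = 228960/1001 frames (≈ 228.7313); B is ahead of A.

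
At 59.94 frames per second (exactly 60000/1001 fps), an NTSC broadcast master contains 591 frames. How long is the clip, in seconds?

9.85985 seconds

Running time = 591 / (60000/1001) = 9.85985 s.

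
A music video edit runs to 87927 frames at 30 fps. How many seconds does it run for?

Running time = 87927 / (30) = 2930.9 s.

2930.9 seconds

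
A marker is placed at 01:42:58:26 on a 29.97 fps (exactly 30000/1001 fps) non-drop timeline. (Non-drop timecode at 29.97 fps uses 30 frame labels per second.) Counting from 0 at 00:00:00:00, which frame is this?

frame 185366

Total seconds to the label: (1 × 3600 + 42 × 60 + 58) = 6178.
Frame index = 6178 × 30 + 26 = 185366.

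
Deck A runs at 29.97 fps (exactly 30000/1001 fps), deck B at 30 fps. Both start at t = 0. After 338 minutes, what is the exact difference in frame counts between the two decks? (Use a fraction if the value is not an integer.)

46800/77 frames

338 min = 20280 s.
A emits 30000/1001 × 20280 = 46800000/77 frames; B emits 30 × 20280 = 608400.
Difference = 46800/77 frames (≈ 607.7922); B is ahead of A.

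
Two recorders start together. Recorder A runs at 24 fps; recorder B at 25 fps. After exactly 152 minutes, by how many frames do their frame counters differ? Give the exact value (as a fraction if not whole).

9120 frames

152 min = 9120 s.
A emits 24 × 9120 = 218880 frames; B emits 25 × 9120 = 228000.
Difference = 9120 frames; B is ahead of A.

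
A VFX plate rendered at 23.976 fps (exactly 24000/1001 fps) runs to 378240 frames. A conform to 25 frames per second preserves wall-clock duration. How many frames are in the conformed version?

Target frames = source frames × (target rate / source rate) = 378240 × (25)/(24000/1001) = 378240 × 1001/960 = 394394.

394394 frames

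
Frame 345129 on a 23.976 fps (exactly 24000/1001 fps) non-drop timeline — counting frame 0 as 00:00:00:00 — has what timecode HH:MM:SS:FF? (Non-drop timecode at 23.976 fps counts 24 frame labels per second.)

03:59:40:09

345129 ÷ 24 = 14380 full seconds, remainder 9 frames.
14380 s = 3 h 59 min 40 s.
Timecode: 03:59:40:09.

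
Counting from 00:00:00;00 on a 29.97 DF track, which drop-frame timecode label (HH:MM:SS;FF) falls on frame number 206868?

Each 10-minute DF block holds 10 × 60 × 30 − 9 × 2 = 17982 frames. 206868 ÷ 17982 → 11 full blocks, remainder 9066.
Within the partial block the first minute is 1800 frames and each further minute 1798, so 5 further minute boundaries passed. Total skipped labels = 18 × 11 + 2 × 5 = 208.
Non-drop label index = 206868 + 208 = 207076; at 30 labels/s that is 01:55:02:16, i.e. DF 01:55:02;16.

01:55:02;16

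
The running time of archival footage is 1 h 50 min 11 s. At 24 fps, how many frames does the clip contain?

1 h 50 min 11 s = 6611 s.
Frames = 6611 × 24 = 158664.

158664 frames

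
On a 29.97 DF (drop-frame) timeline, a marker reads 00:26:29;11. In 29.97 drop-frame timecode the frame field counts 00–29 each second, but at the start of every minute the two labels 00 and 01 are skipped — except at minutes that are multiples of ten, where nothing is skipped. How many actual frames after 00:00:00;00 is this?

47633

As if non-drop at 30 labels/s: (0 × 3600 + 26 × 60 + 29) × 30 + 11 = 47681.
Minute boundaries passed: 26; those not divisible by 10: 26 − 2 = 24; dropped labels = 2 × 24 = 48.
Actual frame index = 47681 − 48 = 47633.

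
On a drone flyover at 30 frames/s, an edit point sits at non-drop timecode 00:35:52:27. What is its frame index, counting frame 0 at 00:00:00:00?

frame 64587

Total seconds to the label: (0 × 3600 + 35 × 60 + 52) = 2152.
Frame index = 2152 × 30 + 27 = 64587.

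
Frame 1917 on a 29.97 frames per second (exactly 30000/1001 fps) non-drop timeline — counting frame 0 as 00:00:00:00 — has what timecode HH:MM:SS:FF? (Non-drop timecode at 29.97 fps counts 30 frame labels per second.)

1917 ÷ 30 = 63 full seconds, remainder 27 frames.
63 s = 0 h 1 min 3 s.
Timecode: 00:01:03:27.

00:01:03:27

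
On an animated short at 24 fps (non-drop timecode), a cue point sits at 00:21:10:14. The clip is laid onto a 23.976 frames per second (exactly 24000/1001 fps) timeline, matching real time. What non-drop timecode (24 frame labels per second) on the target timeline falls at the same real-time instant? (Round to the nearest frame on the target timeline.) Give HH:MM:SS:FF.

00:21:09:08

Source frame index: (0×3600 + 21×60 + 10) × 24 + 14 = 30494.
Real time: 30494 / (24) = 15247/12 s.
Target frame: (15247/12) × (24000/1001) = 30494000/1001 ≈ 30463.536 → 30464.
At 24 labels/s: frame 30464 → 00:21:09:08.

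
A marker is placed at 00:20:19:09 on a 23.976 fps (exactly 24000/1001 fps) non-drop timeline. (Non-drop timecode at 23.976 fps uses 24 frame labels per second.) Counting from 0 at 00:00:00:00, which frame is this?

Total seconds to the label: (0 × 3600 + 20 × 60 + 19) = 1219.
Frame index = 1219 × 24 + 9 = 29265.

29265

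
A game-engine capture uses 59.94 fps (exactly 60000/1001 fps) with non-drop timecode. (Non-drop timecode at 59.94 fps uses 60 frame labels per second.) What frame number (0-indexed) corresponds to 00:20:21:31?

frame 73291

Total seconds to the label: (0 × 3600 + 20 × 60 + 21) = 1221.
Frame index = 1221 × 60 + 31 = 73291.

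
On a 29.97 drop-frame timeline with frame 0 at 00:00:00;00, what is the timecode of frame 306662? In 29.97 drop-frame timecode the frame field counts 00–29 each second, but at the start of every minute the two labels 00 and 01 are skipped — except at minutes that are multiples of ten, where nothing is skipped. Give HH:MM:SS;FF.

02:50:32;08

Ten DF minutes hold 17982 frames, so frame 306662 lies in block 17 (frames 305694–323675) with 968 frames into that block.
The block's first minute is 1800 frames and the rest 1798 each; 968 frames reaches minute 0, so 17 × 18 + 0 × 2 = 306 labels have been skipped so far.
Adding those back, label number 306662 + 306 = 306968 at 30 labels/s is 10232 s + 8 f = 2 h 50 min 32 s frame 8, i.e. 02:50:32;08.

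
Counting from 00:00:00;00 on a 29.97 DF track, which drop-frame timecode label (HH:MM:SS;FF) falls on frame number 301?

00:00:10;01

Ten DF minutes hold 17982 frames, so frame 301 lies in block 0 (frames 0–17981) with 301 frames into that block.
The block's first minute is 1800 frames and the rest 1798 each; 301 frames reaches minute 0, so 0 × 18 + 0 × 2 = 0 labels have been skipped so far.
Adding those back, label number 301 + 0 = 301 at 30 labels/s is 10 s + 1 f = 0 h 0 min 10 s frame 1, i.e. 00:00:10;01.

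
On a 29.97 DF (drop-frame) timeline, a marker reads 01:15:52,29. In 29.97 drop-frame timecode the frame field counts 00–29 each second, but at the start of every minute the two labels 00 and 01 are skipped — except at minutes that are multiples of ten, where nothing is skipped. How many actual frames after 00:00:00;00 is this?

136453

Complete 10-minute blocks: 7, each 17982 frames → 125874.
Remaining 5 whole minutes in the current block: 1800 + 4 × 1798 = 8992 frames.
Within the current minute: 52 × 30 + 29 − 2 = 1587 (labels ;00/;01 skipped at this minute). Total = 125874 + 8992 + 1587 = 136453.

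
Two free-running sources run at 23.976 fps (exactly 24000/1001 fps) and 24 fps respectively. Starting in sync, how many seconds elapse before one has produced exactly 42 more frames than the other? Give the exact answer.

1751.75 seconds

The gap grows by |24 − 24000/1001| = 24/1001 frames per second.
Time for a 42-frame gap: 42 ÷ (24/1001) = 1751.75 s.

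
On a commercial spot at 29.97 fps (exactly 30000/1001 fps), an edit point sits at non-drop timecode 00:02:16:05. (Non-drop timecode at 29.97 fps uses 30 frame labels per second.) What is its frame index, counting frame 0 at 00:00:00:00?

Total seconds to the label: (0 × 3600 + 2 × 60 + 16) = 136.
Frame index = 136 × 30 + 5 = 4085.

4085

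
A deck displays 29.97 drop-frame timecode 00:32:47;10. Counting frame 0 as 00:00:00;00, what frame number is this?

58962

Complete 10-minute blocks: 3, each 17982 frames → 53946.
Remaining 2 whole minutes in the current block: 1800 + 1 × 1798 = 3598 frames.
Within the current minute: 47 × 30 + 10 − 2 = 1418 (labels ;00/;01 skipped at this minute). Total = 53946 + 3598 + 1418 = 58962.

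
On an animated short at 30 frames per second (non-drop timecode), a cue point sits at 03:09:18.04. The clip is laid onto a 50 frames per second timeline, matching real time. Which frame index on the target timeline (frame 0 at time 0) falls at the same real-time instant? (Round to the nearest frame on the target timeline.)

frame 567907

Source frame index: (3×3600 + 9×60 + 18) × 30 + 4 = 340744.
Real time: 340744 / (30) = 170372/15 s.
Target frame: (170372/15) × (50) = 1703720/3 ≈ 567906.667 → 567907.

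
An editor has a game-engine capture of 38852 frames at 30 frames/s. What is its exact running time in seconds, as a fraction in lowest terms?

19426/15 seconds

Running time = 38852 ÷ (30) = 38852 × 1/30 = 19426/15 s.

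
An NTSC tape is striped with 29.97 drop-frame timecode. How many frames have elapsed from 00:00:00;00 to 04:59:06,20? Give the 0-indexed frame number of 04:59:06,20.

As if non-drop at 30 labels/s: (4 × 3600 + 59 × 60 + 6) × 30 + 20 = 538400.
Minute boundaries passed: 299; those not divisible by 10: 299 − 29 = 270; dropped labels = 2 × 270 = 540.
Actual frame index = 538400 − 540 = 537860.

537860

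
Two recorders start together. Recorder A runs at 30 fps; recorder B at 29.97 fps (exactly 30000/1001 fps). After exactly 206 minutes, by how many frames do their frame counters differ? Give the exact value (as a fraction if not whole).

370800/1001 frames

206 min = 12360 s.
A emits 30 × 12360 = 370800 frames; B emits 30000/1001 × 12360 = 370800000/1001.
Difference = 370800/1001 frames (≈ 370.4296); B is behind A.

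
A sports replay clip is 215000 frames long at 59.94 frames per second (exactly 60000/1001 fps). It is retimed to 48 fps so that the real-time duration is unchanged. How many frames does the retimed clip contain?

Target frames = source frames × (target rate / source rate) = 215000 × (48)/(60000/1001) = 215000 × 1001/1250 = 172172.

172172 frames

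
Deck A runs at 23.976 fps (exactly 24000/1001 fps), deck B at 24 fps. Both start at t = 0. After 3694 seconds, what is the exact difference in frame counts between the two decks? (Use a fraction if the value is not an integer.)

88656/1001 frames

A emits 24000/1001 × 3694 = 88656000/1001 frames; B emits 24 × 3694 = 88656.
Difference = 88656/1001 frames (≈ 88.5674); B is ahead of A.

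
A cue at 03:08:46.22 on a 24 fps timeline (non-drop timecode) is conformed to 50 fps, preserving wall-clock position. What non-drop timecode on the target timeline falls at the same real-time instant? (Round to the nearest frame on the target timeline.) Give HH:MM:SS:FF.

Source frame index: (3×3600 + 8×60 + 46) × 24 + 22 = 271846.
Real time: 271846 / (24) = 135923/12 s.
Target frame: (135923/12) × (50) = 3398075/6 ≈ 566345.833 → 566346.
At 50 labels/s: frame 566346 → 03:08:46:46.

03:08:46:46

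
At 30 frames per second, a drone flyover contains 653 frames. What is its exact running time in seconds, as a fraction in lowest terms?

Running time = 653 ÷ (30) = 653 × 1/30 = 653/30 s.

653/30 seconds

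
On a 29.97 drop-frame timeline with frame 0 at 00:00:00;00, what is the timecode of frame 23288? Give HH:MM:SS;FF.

Ten DF minutes hold 17982 frames, so frame 23288 lies in block 1 (frames 17982–35963) with 5306 frames into that block.
The block's first minute is 1800 frames and the rest 1798 each; 5306 frames reaches minute 2, so 1 × 18 + 2 × 2 = 22 labels have been skipped so far.
Adding those back, label number 23288 + 22 = 23310 at 30 labels/s is 777 s + 0 f = 0 h 12 min 57 s frame 0, i.e. 00:12:57;00.

00:12:57;00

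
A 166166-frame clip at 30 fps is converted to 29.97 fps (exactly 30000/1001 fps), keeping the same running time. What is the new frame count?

166000 frames

Target frames = source frames × (target rate / source rate) = 166166 × (30000/1001)/(30) = 166166 × 1000/1001 = 166000.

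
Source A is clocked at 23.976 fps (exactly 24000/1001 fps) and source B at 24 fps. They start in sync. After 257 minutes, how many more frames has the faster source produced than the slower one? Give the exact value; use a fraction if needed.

370080/1001 frames

257 min = 15420 s.
A emits 24000/1001 × 15420 = 370080000/1001 frames; B emits 24 × 15420 = 370080.
Difference = 370080/1001 frames (≈ 369.7103); B is ahead of A.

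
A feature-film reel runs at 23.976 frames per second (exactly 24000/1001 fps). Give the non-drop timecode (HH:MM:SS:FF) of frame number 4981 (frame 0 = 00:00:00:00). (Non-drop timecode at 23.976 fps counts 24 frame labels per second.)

00:03:27:13

4981 ÷ 24 = 207 full seconds, remainder 13 frames.
207 s = 0 h 3 min 27 s.
Timecode: 00:03:27:13.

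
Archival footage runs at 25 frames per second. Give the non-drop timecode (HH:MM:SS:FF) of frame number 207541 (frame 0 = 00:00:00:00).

207541 ÷ 25 = 8301 full seconds, remainder 16 frames.
8301 s = 2 h 18 min 21 s.
Timecode: 02:18:21:16.

02:18:21:16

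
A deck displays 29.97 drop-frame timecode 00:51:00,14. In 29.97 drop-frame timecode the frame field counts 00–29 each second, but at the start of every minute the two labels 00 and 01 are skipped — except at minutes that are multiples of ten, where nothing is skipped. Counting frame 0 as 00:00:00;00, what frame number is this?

91722

Complete 10-minute blocks: 5, each 17982 frames → 89910.
Remaining 1 whole minute in the current block: 1800 + 0 × 1798 = 1800 frames.
Within the current minute: 0 × 30 + 14 − 2 = 12 (labels ;00/;01 skipped at this minute). Total = 89910 + 1800 + 12 = 91722.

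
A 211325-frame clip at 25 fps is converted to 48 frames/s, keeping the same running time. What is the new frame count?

Target frames = source frames × (target rate / source rate) = 211325 × (48)/(25) = 211325 × 48/25 = 405744.

405744 frames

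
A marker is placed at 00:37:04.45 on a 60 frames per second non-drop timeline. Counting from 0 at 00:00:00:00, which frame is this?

133485

Total seconds to the label: (0 × 3600 + 37 × 60 + 4) = 2224.
Frame index = 2224 × 60 + 45 = 133485.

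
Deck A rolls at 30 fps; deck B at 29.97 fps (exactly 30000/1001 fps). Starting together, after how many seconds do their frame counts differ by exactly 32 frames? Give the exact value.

16016/15 seconds

The gap grows by |30000/1001 − 30| = 30/1001 frames per second.
Time for a 32-frame gap: 32 ÷ (30/1001) = 16016/15 s.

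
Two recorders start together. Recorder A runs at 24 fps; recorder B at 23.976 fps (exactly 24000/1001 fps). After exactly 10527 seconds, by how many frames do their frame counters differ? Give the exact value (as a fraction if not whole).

22968/91 frames

A emits 24 × 10527 = 252648 frames; B emits 24000/1001 × 10527 = 22968000/91.
Difference = 22968/91 frames (≈ 252.3956); B is behind A.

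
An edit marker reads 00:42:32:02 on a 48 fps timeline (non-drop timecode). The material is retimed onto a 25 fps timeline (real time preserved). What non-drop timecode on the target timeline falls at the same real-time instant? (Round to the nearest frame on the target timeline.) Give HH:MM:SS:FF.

Source frame index: (0×3600 + 42×60 + 32) × 48 + 2 = 122498.
Real time: 122498 / (48) = 61249/24 s.
Target frame: (61249/24) × (25) = 1531225/24 ≈ 63801.042 → 63801.
At 25 labels/s: frame 63801 → 00:42:32:01.

00:42:32:01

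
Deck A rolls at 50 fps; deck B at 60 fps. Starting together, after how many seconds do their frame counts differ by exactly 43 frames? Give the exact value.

4.3 seconds

The gap grows by |60 − 50| = 10 frames per second.
Time for a 43-frame gap: 43 ÷ (10) = 4.3 s.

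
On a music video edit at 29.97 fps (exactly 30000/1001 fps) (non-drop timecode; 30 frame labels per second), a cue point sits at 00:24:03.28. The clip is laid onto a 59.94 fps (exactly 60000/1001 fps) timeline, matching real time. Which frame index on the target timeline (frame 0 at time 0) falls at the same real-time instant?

frame 86636

Source frame index: (0×3600 + 24×60 + 3) × 30 + 28 = 43318.
Real time: 43318 / (30000/1001) = 21680659/15000 s.
Target frame: (21680659/15000) × (60000/1001) = 86636.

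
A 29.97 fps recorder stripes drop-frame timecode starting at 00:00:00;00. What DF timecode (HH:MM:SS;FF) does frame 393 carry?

Ten DF minutes hold 17982 frames, so frame 393 lies in block 0 (frames 0–17981) with 393 frames into that block.
The block's first minute is 1800 frames and the rest 1798 each; 393 frames reaches minute 0, so 0 × 18 + 0 × 2 = 0 labels have been skipped so far.
Adding those back, label number 393 + 0 = 393 at 30 labels/s is 13 s + 3 f = 0 h 0 min 13 s frame 3, i.e. 00:00:13;03.

00:00:13;03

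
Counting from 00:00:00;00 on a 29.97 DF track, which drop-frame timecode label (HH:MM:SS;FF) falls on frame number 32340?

00:17:59;02

Each 10-minute DF block holds 10 × 60 × 30 − 9 × 2 = 17982 frames. 32340 ÷ 17982 → 1 full block, remainder 14358.
Within the partial block the first minute is 1800 frames and each further minute 1798, so 7 further minute boundaries passed. Total skipped labels = 18 × 1 + 2 × 7 = 32.
Non-drop label index = 32340 + 32 = 32372; at 30 labels/s that is 00:17:59:02, i.e. DF 00:17:59;02.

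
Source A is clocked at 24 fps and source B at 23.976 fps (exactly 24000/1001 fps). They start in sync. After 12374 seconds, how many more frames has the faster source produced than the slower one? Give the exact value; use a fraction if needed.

A emits 24 × 12374 = 296976 frames; B emits 24000/1001 × 12374 = 296976000/1001.
Difference = 296976/1001 frames (≈ 296.6793); B is behind A.

296976/1001 frames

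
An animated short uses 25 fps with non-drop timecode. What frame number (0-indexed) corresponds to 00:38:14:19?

Total seconds to the label: (0 × 3600 + 38 × 60 + 14) = 2294.
Frame index = 2294 × 25 + 19 = 57369.

57369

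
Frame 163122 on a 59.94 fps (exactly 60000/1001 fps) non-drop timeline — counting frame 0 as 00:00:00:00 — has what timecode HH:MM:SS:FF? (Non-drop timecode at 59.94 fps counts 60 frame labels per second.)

00:45:18:42

163122 ÷ 60 = 2718 full seconds, remainder 42 frames.
2718 s = 0 h 45 min 18 s.
Timecode: 00:45:18:42.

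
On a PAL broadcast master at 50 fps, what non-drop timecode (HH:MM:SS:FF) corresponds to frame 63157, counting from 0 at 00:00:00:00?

63157 ÷ 50 = 1263 full seconds, remainder 7 frames.
1263 s = 0 h 21 min 3 s.
Timecode: 00:21:03:07.

00:21:03:07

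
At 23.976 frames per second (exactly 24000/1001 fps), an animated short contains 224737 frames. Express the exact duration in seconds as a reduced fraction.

Running time = 224737 ÷ (24000/1001) = 224737 × 1001/24000 = 224961737/24000 s.

224961737/24000 seconds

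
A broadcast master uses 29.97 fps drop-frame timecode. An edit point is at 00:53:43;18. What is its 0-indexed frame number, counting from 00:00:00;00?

96612

As if non-drop at 30 labels/s: (0 × 3600 + 53 × 60 + 43) × 30 + 18 = 96708.
Minute boundaries passed: 53; those not divisible by 10: 53 − 5 = 48; dropped labels = 2 × 48 = 96.
Actual frame index = 96708 − 96 = 96612.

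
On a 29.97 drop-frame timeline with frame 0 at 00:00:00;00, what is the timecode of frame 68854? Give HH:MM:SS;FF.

Each 10-minute DF block holds 10 × 60 × 30 − 9 × 2 = 17982 frames. 68854 ÷ 17982 → 3 full blocks, remainder 14908.
Within the partial block the first minute is 1800 frames and each further minute 1798, so 8 further minute boundaries passed. Total skipped labels = 18 × 3 + 2 × 8 = 70.
Non-drop label index = 68854 + 70 = 68924; at 30 labels/s that is 00:38:17:14, i.e. DF 00:38:17;14.

00:38:17;14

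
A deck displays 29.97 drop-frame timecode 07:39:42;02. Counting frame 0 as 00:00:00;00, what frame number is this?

As if non-drop at 30 labels/s: (7 × 3600 + 39 × 60 + 42) × 30 + 2 = 827462.
Minute boundaries passed: 459; those not divisible by 10: 459 − 45 = 414; dropped labels = 2 × 414 = 828.
Actual frame index = 827462 − 828 = 826634.

826634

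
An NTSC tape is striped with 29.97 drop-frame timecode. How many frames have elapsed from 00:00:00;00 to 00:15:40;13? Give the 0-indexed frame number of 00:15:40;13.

28185

As if non-drop at 30 labels/s: (0 × 3600 + 15 × 60 + 40) × 30 + 13 = 28213.
Minute boundaries passed: 15; those not divisible by 10: 15 − 1 = 14; dropped labels = 2 × 14 = 28.
Actual frame index = 28213 − 28 = 28185.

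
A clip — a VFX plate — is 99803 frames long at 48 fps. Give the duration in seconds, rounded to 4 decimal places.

Running time = 99803 × 1/48 = 99803/48 s ≈ 2079.2292 s.

2079.2292 seconds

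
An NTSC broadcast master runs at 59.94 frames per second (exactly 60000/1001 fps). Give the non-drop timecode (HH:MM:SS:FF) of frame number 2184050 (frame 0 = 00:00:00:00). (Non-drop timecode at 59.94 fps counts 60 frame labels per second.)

2184050 ÷ 60 = 36400 full seconds, remainder 50 frames.
36400 s = 10 h 6 min 40 s.
Timecode: 10:06:40:50.

10:06:40:50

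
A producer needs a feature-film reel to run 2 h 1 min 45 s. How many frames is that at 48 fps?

350640 frames

2 h 1 min 45 s = 7305 s.
Frames = 7305 × 48 = 350640.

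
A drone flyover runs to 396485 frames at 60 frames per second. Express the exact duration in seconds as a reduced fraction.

79297/12 seconds

Running time = 396485 ÷ (60) = 396485 × 1/60 = 79297/12 s.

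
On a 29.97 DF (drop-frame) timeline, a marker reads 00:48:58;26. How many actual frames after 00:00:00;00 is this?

As if non-drop at 30 labels/s: (0 × 3600 + 48 × 60 + 58) × 30 + 26 = 88166.
Minute boundaries passed: 48; those not divisible by 10: 48 − 4 = 44; dropped labels = 2 × 44 = 88.
Actual frame index = 88166 − 88 = 88078.

88078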